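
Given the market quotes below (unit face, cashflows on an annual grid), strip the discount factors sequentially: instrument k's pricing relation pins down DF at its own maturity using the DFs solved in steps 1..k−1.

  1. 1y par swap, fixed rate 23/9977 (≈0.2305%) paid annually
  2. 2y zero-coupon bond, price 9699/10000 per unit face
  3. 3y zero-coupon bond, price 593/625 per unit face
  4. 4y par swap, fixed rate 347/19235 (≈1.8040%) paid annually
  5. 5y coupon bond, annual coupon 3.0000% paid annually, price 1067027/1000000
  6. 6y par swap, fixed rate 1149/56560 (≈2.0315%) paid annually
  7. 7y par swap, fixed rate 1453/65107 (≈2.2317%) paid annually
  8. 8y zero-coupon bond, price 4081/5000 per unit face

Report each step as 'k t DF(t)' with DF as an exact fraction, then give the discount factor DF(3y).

1 1 9977/10000
2 2 9699/10000
3 3 593/625
4 4 4653/5000
5 5 9239/10000
6 6 8851/10000
7 7 8547/10000
8 8 4081/5000
DF(3y) = 593/625 ≈ 0.948800

step 1 [1y] swap r/1=23/9977: DF=(1 − 23/9977·(0))/(1+23/9977) = 9977/10000 ≈ 0.997700
step 2 [2y] zero: DF = P = 9699/10000 ≈ 0.969900
step 3 [3y] zero: DF = P = 593/625 ≈ 0.948800
step 4 [4y] swap r/1=347/19235: DF=(1 − 347/19235·(0.997700+0.969900+0.948800))/(1+347/19235) = 4653/5000 ≈ 0.930600
step 5 [5y] bond c/1=3/100: DF=(1067027/1000000 − 3/100·(0.997700+0.969900+0.948800+0.930600))/(1+3/100) = 9239/10000 ≈ 0.923900
step 6 [6y] swap r/1=1149/56560: DF=(1 − 1149/56560·(0.997700+0.969900+0.948800+0.930600+0.923900))/(1+1149/56560) = 8851/10000 ≈ 0.885100
step 7 [7y] swap r/1=1453/65107: DF=(1 − 1453/65107·(0.997700+0.969900+0.948800+0.930600+0.923900+0.885100))/(1+1453/65107) = 8547/10000 ≈ 0.854700
step 8 [8y] zero: DF = P = 4081/5000 ≈ 0.816200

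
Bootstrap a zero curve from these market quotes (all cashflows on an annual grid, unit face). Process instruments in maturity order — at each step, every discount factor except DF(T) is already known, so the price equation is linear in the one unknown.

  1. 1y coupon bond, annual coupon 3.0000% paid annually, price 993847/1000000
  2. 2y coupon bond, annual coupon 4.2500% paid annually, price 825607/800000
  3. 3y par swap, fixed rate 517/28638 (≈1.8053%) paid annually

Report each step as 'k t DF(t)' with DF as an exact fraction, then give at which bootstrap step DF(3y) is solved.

step 1 [1y] bond c/1=3/100: DF=(993847/1000000 − 3/100·(0))/(1+3/100) = 9649/10000 ≈ 0.964900
step 2 [2y] bond c/1=17/400: DF=(825607/800000 − 17/400·(0.964900))/(1+17/400) = 4753/5000 ≈ 0.950600
step 3 [3y] swap r/1=517/28638: DF=(1 − 517/28638·(0.964900+0.950600))/(1+517/28638) = 9483/10000 ≈ 0.948300

1 1 9649/10000
2 2 4753/5000
3 3 9483/10000
DF(3y) is solved at step 3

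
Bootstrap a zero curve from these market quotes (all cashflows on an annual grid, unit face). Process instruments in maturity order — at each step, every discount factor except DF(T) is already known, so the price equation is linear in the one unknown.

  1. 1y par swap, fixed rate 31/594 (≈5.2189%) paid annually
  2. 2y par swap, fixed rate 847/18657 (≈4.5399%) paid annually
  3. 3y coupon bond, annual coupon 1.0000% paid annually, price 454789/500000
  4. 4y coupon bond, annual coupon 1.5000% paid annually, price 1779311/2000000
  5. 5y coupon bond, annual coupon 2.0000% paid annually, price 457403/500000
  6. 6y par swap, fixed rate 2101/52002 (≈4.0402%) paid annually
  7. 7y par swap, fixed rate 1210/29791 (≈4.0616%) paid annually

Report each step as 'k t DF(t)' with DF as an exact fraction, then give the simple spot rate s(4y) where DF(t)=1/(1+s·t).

step 1 [1y] swap r/1=31/594: DF=(1 − 31/594·(0))/(1+31/594) = 594/625 ≈ 0.950400
step 2 [2y] swap r/1=847/18657: DF=(1 − 847/18657·(0.950400))/(1+847/18657) = 9153/10000 ≈ 0.915300
step 3 [3y] bond c/1=1/100: DF=(454789/500000 − 1/100·(0.950400+0.915300))/(1+1/100) = 8821/10000 ≈ 0.882100
step 4 [4y] bond c/1=3/200: DF=(1779311/2000000 − 3/200·(0.950400+0.915300+0.882100))/(1+3/200) = 8359/10000 ≈ 0.835900
step 5 [5y] bond c/1=1/50: DF=(457403/500000 − 1/50·(0.950400+0.915300+0.882100+0.835900))/(1+1/50) = 4133/5000 ≈ 0.826600
step 6 [6y] swap r/1=2101/52002: DF=(1 − 2101/52002·(0.950400+0.915300+0.882100+0.835900+0.826600))/(1+2101/52002) = 7899/10000 ≈ 0.789900
step 7 [7y] swap r/1=1210/29791: DF=(1 − 1210/29791·(0.950400+0.915300+0.882100+0.835900+0.826600+0.789900))/(1+1210/29791) = 379/500 ≈ 0.758000

1 1 594/625
2 2 9153/10000
3 3 8821/10000
4 4 8359/10000
5 5 4133/5000
6 6 7899/10000
7 7 379/500
s(4y) = (1/(8359/10000) − 1)/(4) = 1641/33436 ≈ 4.9079%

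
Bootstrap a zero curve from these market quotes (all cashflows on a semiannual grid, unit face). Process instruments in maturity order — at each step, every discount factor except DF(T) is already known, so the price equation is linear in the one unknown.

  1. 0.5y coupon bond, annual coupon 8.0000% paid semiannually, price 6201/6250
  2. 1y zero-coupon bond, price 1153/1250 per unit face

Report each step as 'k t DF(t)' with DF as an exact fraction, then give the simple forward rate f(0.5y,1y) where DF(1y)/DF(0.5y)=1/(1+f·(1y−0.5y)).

1 1/2 477/500
2 1 1153/1250
f(0.5y,1y) = ((477/500)/(1153/1250) − 1)/(1/2) = 79/1153 ≈ 6.8517%

step 1 [0.5y] bond c/2=1/25: DF=(6201/6250 − 1/25·(0))/(1+1/25) = 477/500 ≈ 0.954000
step 2 [1y] zero: DF = P = 1153/1250 ≈ 0.922400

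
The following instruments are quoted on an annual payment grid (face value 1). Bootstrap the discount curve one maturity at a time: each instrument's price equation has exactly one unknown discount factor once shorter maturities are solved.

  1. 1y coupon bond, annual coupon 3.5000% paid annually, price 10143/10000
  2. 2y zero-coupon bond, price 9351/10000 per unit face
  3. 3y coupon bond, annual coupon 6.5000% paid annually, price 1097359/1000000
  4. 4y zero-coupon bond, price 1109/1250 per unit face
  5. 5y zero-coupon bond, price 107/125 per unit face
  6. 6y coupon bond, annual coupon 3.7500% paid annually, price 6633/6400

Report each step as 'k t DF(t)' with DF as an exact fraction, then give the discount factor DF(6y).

1 1 49/50
2 2 9351/10000
3 3 1827/2000
4 4 1109/1250
5 5 107/125
6 6 8337/10000
DF(6y) = 8337/10000 ≈ 0.833700

step 1 [1y] bond c/1=7/200: DF=(10143/10000 − 7/200·(0))/(1+7/200) = 49/50 ≈ 0.980000
step 2 [2y] zero: DF = P = 9351/10000 ≈ 0.935100
step 3 [3y] bond c/1=13/200: DF=(1097359/1000000 − 13/200·(0.980000+0.935100))/(1+13/200) = 1827/2000 ≈ 0.913500
step 4 [4y] zero: DF = P = 1109/1250 ≈ 0.887200
step 5 [5y] zero: DF = P = 107/125 ≈ 0.856000
step 6 [6y] bond c/1=3/80: DF=(6633/6400 − 3/80·(0.980000+0.935100+0.913500+0.887200+0.856000))/(1+3/80) = 8337/10000 ≈ 0.833700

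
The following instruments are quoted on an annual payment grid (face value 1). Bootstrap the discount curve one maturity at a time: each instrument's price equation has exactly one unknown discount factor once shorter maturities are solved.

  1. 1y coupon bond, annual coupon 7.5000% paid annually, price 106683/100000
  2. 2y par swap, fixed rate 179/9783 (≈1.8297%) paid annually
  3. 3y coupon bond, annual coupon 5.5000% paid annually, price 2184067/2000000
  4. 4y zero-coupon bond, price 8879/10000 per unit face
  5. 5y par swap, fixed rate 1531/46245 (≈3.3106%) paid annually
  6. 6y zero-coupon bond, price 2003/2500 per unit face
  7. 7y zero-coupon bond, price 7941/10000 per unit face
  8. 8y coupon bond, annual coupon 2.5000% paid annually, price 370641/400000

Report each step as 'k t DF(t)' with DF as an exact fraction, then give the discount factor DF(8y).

step 1 [1y] bond c/1=3/40: DF=(106683/100000 − 3/40·(0))/(1+3/40) = 2481/2500 ≈ 0.992400
step 2 [2y] swap r/1=179/9783: DF=(1 − 179/9783·(0.992400))/(1+179/9783) = 4821/5000 ≈ 0.964200
step 3 [3y] bond c/1=11/200: DF=(2184067/2000000 − 11/200·(0.992400+0.964200))/(1+11/200) = 9331/10000 ≈ 0.933100
step 4 [4y] zero: DF = P = 8879/10000 ≈ 0.887900
step 5 [5y] swap r/1=1531/46245: DF=(1 − 1531/46245·(0.992400+0.964200+0.933100+0.887900))/(1+1531/46245) = 8469/10000 ≈ 0.846900
step 6 [6y] zero: DF = P = 2003/2500 ≈ 0.801200
step 7 [7y] zero: DF = P = 7941/10000 ≈ 0.794100
step 8 [8y] bond c/1=1/40: DF=(370641/400000 − 1/40·(0.992400+0.964200+0.933100+0.887900+0.846900+0.801200+0.794100))/(1+1/40) = 7523/10000 ≈ 0.752300

1 1 2481/2500
2 2 4821/5000
3 3 9331/10000
4 4 8879/10000
5 5 8469/10000
6 6 2003/2500
7 7 7941/10000
8 8 7523/10000
DF(8y) = 7523/10000 ≈ 0.752300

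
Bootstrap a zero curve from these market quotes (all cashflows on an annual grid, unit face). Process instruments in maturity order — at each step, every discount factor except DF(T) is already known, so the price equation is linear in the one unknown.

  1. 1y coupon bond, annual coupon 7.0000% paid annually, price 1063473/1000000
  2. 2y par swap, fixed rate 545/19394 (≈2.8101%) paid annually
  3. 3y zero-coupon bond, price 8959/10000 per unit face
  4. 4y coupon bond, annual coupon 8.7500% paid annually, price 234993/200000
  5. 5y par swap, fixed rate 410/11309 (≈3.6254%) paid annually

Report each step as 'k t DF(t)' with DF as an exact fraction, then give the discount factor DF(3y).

step 1 [1y] bond c/1=7/100: DF=(1063473/1000000 − 7/100·(0))/(1+7/100) = 9939/10000 ≈ 0.993900
step 2 [2y] swap r/1=545/19394: DF=(1 − 545/19394·(0.993900))/(1+545/19394) = 1891/2000 ≈ 0.945500
step 3 [3y] zero: DF = P = 8959/10000 ≈ 0.895900
step 4 [4y] bond c/1=7/80: DF=(234993/200000 − 7/80·(0.993900+0.945500+0.895900))/(1+7/80) = 8523/10000 ≈ 0.852300
step 5 [5y] swap r/1=410/11309: DF=(1 − 410/11309·(0.993900+0.945500+0.895900+0.852300))/(1+410/11309) = 209/250 ≈ 0.836000

1 1 9939/10000
2 2 1891/2000
3 3 8959/10000
4 4 8523/10000
5 5 209/250
DF(3y) = 8959/10000 ≈ 0.895900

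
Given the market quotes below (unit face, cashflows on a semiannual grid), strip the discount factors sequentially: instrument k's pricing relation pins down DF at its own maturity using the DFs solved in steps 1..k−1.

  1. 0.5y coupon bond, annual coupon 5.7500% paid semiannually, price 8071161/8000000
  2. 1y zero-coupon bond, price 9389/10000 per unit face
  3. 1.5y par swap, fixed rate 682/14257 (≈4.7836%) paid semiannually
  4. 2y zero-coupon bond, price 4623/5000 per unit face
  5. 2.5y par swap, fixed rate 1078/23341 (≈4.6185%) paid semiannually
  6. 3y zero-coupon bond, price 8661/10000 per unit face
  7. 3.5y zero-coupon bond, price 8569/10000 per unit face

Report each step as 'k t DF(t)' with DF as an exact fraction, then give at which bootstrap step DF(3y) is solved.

step 1 [0.5y] bond c/2=23/800: DF=(8071161/8000000 − 23/800·(0))/(1+23/800) = 9807/10000 ≈ 0.980700
step 2 [1y] zero: DF = P = 9389/10000 ≈ 0.938900
step 3 [1.5y] swap r/2=341/14257: DF=(1 − 341/14257·(0.980700+0.938900))/(1+341/14257) = 4659/5000 ≈ 0.931800
step 4 [2y] zero: DF = P = 4623/5000 ≈ 0.924600
step 5 [2.5y] swap r/2=539/23341: DF=(1 − 539/23341·(0.980700+0.938900+0.931800+0.924600))/(1+539/23341) = 4461/5000 ≈ 0.892200
step 6 [3y] zero: DF = P = 8661/10000 ≈ 0.866100
step 7 [3.5y] zero: DF = P = 8569/10000 ≈ 0.856900

1 1/2 9807/10000
2 1 9389/10000
3 3/2 4659/5000
4 2 4623/5000
5 5/2 4461/5000
6 3 8661/10000
7 7/2 8569/10000
DF(3y) is solved at step 6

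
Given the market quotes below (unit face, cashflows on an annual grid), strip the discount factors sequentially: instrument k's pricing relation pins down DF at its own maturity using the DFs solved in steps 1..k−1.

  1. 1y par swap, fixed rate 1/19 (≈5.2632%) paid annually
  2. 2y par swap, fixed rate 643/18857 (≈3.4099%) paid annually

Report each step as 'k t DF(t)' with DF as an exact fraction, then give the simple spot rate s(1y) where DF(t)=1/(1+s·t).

1 1 19/20
2 2 9357/10000
s(1y) = (1/(19/20) − 1)/(1) = 1/19 ≈ 5.2632%

step 1 [1y] swap r/1=1/19: DF=(1 − 1/19·(0))/(1+1/19) = 19/20 ≈ 0.950000
step 2 [2y] swap r/1=643/18857: DF=(1 − 643/18857·(0.950000))/(1+643/18857) = 9357/10000 ≈ 0.935700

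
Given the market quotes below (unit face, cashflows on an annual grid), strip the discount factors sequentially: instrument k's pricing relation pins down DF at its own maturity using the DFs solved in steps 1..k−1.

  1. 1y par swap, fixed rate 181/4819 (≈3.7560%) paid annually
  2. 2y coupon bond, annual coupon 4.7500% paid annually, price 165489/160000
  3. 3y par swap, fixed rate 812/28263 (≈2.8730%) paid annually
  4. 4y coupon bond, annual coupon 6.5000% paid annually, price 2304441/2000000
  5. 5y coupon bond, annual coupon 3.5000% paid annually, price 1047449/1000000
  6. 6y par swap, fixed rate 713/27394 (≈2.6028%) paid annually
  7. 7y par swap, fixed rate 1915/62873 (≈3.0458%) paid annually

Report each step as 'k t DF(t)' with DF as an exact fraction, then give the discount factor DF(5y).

step 1 [1y] swap r/1=181/4819: DF=(1 − 181/4819·(0))/(1+181/4819) = 4819/5000 ≈ 0.963800
step 2 [2y] bond c/1=19/400: DF=(165489/160000 − 19/400·(0.963800))/(1+19/400) = 9437/10000 ≈ 0.943700
step 3 [3y] swap r/1=812/28263: DF=(1 − 812/28263·(0.963800+0.943700))/(1+812/28263) = 2297/2500 ≈ 0.918800
step 4 [4y] bond c/1=13/200: DF=(2304441/2000000 − 13/200·(0.963800+0.943700+0.918800))/(1+13/200) = 4547/5000 ≈ 0.909400
step 5 [5y] bond c/1=7/200: DF=(1047449/1000000 − 7/200·(0.963800+0.943700+0.918800+0.909400))/(1+7/200) = 8857/10000 ≈ 0.885700
step 6 [6y] swap r/1=713/27394: DF=(1 − 713/27394·(0.963800+0.943700+0.918800+0.909400+0.885700))/(1+713/27394) = 4287/5000 ≈ 0.857400
step 7 [7y] swap r/1=1915/62873: DF=(1 − 1915/62873·(0.963800+0.943700+0.918800+0.909400+0.885700+0.857400))/(1+1915/62873) = 1617/2000 ≈ 0.808500

1 1 4819/5000
2 2 9437/10000
3 3 2297/2500
4 4 4547/5000
5 5 8857/10000
6 6 4287/5000
7 7 1617/2000
DF(5y) = 8857/10000 ≈ 0.885700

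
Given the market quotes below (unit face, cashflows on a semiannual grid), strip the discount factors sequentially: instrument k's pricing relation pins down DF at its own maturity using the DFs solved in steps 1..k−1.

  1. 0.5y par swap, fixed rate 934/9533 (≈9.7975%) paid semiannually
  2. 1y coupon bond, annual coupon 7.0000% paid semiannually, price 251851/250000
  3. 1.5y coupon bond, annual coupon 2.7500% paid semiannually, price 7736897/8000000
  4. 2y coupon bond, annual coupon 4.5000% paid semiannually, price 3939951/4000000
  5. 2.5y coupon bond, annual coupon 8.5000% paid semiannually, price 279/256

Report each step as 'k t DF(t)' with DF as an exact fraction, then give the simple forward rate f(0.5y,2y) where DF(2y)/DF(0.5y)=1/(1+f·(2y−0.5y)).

step 1 [0.5y] swap r/2=467/9533: DF=(1 − 467/9533·(0))/(1+467/9533) = 9533/10000 ≈ 0.953300
step 2 [1y] bond c/2=7/200: DF=(251851/250000 − 7/200·(0.953300))/(1+7/200) = 9411/10000 ≈ 0.941100
step 3 [1.5y] bond c/2=11/800: DF=(7736897/8000000 − 11/800·(0.953300+0.941100))/(1+11/800) = 9283/10000 ≈ 0.928300
step 4 [2y] bond c/2=9/400: DF=(3939951/4000000 − 9/400·(0.953300+0.941100+0.928300))/(1+9/400) = 2253/2500 ≈ 0.901200
step 5 [2.5y] bond c/2=17/400: DF=(279/256 − 17/400·(0.953300+0.941100+0.928300+0.901200))/(1+17/400) = 1117/1250 ≈ 0.893600

1 1/2 9533/10000
2 1 9411/10000
3 3/2 9283/10000
4 2 2253/2500
5 5/2 1117/1250
f(0.5y,2y) = ((9533/10000)/(2253/2500) − 1)/(3/2) = 521/13518 ≈ 3.8541%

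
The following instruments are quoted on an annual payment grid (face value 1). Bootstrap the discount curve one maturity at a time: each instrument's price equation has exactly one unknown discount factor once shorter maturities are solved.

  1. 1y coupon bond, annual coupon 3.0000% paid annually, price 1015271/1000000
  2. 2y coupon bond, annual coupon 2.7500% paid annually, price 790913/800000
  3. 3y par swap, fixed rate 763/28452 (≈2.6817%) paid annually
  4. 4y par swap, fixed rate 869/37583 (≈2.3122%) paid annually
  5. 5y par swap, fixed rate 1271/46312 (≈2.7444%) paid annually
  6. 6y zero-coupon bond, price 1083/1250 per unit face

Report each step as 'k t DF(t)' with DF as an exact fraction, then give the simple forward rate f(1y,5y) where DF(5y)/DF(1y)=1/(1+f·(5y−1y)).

step 1 [1y] bond c/1=3/100: DF=(1015271/1000000 − 3/100·(0))/(1+3/100) = 9857/10000 ≈ 0.985700
step 2 [2y] bond c/1=11/400: DF=(790913/800000 − 11/400·(0.985700))/(1+11/400) = 4679/5000 ≈ 0.935800
step 3 [3y] swap r/1=763/28452: DF=(1 − 763/28452·(0.985700+0.935800))/(1+763/28452) = 9237/10000 ≈ 0.923700
step 4 [4y] swap r/1=869/37583: DF=(1 − 869/37583·(0.985700+0.935800+0.923700))/(1+869/37583) = 9131/10000 ≈ 0.913100
step 5 [5y] swap r/1=1271/46312: DF=(1 − 1271/46312·(0.985700+0.935800+0.923700+0.913100))/(1+1271/46312) = 8729/10000 ≈ 0.872900
step 6 [6y] zero: DF = P = 1083/1250 ≈ 0.866400

1 1 9857/10000
2 2 4679/5000
3 3 9237/10000
4 4 9131/10000
5 5 8729/10000
6 6 1083/1250
f(1y,5y) = ((9857/10000)/(8729/10000) − 1)/(4) = 282/8729 ≈ 3.2306%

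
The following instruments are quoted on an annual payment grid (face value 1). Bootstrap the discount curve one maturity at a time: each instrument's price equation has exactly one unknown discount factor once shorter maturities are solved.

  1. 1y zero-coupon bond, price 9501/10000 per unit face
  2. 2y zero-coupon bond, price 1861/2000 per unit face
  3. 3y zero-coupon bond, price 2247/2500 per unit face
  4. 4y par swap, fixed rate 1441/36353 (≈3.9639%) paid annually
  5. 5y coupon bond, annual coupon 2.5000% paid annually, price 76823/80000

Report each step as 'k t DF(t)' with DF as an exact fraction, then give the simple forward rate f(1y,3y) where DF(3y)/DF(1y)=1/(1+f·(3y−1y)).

step 1 [1y] zero: DF = P = 9501/10000 ≈ 0.950100
step 2 [2y] zero: DF = P = 1861/2000 ≈ 0.930500
step 3 [3y] zero: DF = P = 2247/2500 ≈ 0.898800
step 4 [4y] swap r/1=1441/36353: DF=(1 − 1441/36353·(0.950100+0.930500+0.898800))/(1+1441/36353) = 8559/10000 ≈ 0.855900
step 5 [5y] bond c/1=1/40: DF=(76823/80000 − 1/40·(0.950100+0.930500+0.898800+0.855900))/(1+1/40) = 4241/5000 ≈ 0.848200

1 1 9501/10000
2 2 1861/2000
3 3 2247/2500
4 4 8559/10000
5 5 4241/5000
f(1y,3y) = ((9501/10000)/(2247/2500) − 1)/(2) = 171/5992 ≈ 2.8538%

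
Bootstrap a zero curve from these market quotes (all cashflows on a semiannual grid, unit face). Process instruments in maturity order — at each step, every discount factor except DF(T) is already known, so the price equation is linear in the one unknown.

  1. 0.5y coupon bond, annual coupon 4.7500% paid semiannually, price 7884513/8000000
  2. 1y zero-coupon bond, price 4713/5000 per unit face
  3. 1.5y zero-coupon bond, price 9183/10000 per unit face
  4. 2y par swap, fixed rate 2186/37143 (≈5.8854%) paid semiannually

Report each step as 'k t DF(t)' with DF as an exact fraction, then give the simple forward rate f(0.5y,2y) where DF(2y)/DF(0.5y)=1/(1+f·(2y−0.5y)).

1 1/2 9627/10000
2 1 4713/5000
3 3/2 9183/10000
4 2 8907/10000
f(0.5y,2y) = ((9627/10000)/(8907/10000) − 1)/(3/2) = 160/2969 ≈ 5.3890%

step 1 [0.5y] bond c/2=19/800: DF=(7884513/8000000 − 19/800·(0))/(1+19/800) = 9627/10000 ≈ 0.962700
step 2 [1y] zero: DF = P = 4713/5000 ≈ 0.942600
step 3 [1.5y] zero: DF = P = 9183/10000 ≈ 0.918300
step 4 [2y] swap r/2=1093/37143: DF=(1 − 1093/37143·(0.962700+0.942600+0.918300))/(1+1093/37143) = 8907/10000 ≈ 0.890700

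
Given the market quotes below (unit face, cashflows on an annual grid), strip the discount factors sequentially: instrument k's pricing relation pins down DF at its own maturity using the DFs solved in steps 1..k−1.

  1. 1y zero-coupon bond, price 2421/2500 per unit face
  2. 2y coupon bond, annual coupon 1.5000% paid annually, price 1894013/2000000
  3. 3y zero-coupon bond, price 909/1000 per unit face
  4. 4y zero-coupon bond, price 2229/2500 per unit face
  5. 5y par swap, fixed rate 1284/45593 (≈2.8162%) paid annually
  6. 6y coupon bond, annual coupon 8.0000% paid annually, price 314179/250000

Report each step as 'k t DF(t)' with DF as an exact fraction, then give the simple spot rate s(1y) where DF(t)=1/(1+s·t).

step 1 [1y] zero: DF = P = 2421/2500 ≈ 0.968400
step 2 [2y] bond c/1=3/200: DF=(1894013/2000000 − 3/200·(0.968400))/(1+3/200) = 9187/10000 ≈ 0.918700
step 3 [3y] zero: DF = P = 909/1000 ≈ 0.909000
step 4 [4y] zero: DF = P = 2229/2500 ≈ 0.891600
step 5 [5y] swap r/1=1284/45593: DF=(1 − 1284/45593·(0.968400+0.918700+0.909000+0.891600))/(1+1284/45593) = 2179/2500 ≈ 0.871600
step 6 [6y] bond c/1=2/25: DF=(314179/250000 − 2/25·(0.968400+0.918700+0.909000+0.891600+0.871600))/(1+2/25) = 8259/10000 ≈ 0.825900

1 1 2421/2500
2 2 9187/10000
3 3 909/1000
4 4 2229/2500
5 5 2179/2500
6 6 8259/10000
s(1y) = (1/(2421/2500) − 1)/(1) = 79/2421 ≈ 3.2631%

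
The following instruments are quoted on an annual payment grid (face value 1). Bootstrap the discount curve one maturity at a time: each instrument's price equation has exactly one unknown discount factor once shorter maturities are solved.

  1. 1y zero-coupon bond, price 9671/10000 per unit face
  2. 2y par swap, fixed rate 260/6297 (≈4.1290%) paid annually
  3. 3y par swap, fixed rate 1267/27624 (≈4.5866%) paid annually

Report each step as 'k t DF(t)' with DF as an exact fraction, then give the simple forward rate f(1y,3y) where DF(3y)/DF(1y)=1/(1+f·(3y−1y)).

1 1 9671/10000
2 2 461/500
3 3 8733/10000
f(1y,3y) = ((9671/10000)/(8733/10000) − 1)/(2) = 469/8733 ≈ 5.3704%

step 1 [1y] zero: DF = P = 9671/10000 ≈ 0.967100
step 2 [2y] swap r/1=260/6297: DF=(1 − 260/6297·(0.967100))/(1+260/6297) = 461/500 ≈ 0.922000
step 3 [3y] swap r/1=1267/27624: DF=(1 − 1267/27624·(0.967100+0.922000))/(1+1267/27624) = 8733/10000 ≈ 0.873300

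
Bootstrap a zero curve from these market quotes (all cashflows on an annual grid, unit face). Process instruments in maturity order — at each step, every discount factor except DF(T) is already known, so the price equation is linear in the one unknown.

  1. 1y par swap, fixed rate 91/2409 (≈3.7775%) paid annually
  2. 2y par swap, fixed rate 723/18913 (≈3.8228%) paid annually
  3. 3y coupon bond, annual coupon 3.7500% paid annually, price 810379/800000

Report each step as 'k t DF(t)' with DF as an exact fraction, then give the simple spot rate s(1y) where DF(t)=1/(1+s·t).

1 1 2409/2500
2 2 9277/10000
3 3 227/250
s(1y) = (1/(2409/2500) − 1)/(1) = 91/2409 ≈ 3.7775%

step 1 [1y] swap r/1=91/2409: DF=(1 − 91/2409·(0))/(1+91/2409) = 2409/2500 ≈ 0.963600
step 2 [2y] swap r/1=723/18913: DF=(1 − 723/18913·(0.963600))/(1+723/18913) = 9277/10000 ≈ 0.927700
step 3 [3y] bond c/1=3/80: DF=(810379/800000 − 3/80·(0.963600+0.927700))/(1+3/80) = 227/250 ≈ 0.908000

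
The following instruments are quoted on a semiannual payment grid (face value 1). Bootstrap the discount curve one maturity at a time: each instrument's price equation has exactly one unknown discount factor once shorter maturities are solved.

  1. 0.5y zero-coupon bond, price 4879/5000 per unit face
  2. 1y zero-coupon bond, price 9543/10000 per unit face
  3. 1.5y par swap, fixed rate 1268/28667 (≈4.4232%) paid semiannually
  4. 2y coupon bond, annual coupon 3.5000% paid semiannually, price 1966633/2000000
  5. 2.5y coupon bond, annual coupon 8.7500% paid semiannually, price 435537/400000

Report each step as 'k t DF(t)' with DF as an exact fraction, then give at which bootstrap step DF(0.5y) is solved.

1 1/2 4879/5000
2 1 9543/10000
3 3/2 4683/5000
4 2 9171/10000
5 5/2 4423/5000
DF(0.5y) is solved at step 1

step 1 [0.5y] zero: DF = P = 4879/5000 ≈ 0.975800
step 2 [1y] zero: DF = P = 9543/10000 ≈ 0.954300
step 3 [1.5y] swap r/2=634/28667: DF=(1 − 634/28667·(0.975800+0.954300))/(1+634/28667) = 4683/5000 ≈ 0.936600
step 4 [2y] bond c/2=7/400: DF=(1966633/2000000 − 7/400·(0.975800+0.954300+0.936600))/(1+7/400) = 9171/10000 ≈ 0.917100
step 5 [2.5y] bond c/2=7/160: DF=(435537/400000 − 7/160·(0.975800+0.954300+0.936600+0.917100))/(1+7/160) = 4423/5000 ≈ 0.884600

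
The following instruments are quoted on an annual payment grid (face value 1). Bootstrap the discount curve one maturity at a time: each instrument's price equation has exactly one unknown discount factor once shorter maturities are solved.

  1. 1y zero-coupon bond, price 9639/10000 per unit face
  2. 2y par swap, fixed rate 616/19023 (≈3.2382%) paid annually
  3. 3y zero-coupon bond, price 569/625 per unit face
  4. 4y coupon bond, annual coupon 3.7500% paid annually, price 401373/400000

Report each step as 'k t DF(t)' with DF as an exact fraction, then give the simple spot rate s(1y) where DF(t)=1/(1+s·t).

step 1 [1y] zero: DF = P = 9639/10000 ≈ 0.963900
step 2 [2y] swap r/1=616/19023: DF=(1 − 616/19023·(0.963900))/(1+616/19023) = 1173/1250 ≈ 0.938400
step 3 [3y] zero: DF = P = 569/625 ≈ 0.910400
step 4 [4y] bond c/1=3/80: DF=(401373/400000 − 3/80·(0.963900+0.938400+0.910400))/(1+3/80) = 1731/2000 ≈ 0.865500

1 1 9639/10000
2 2 1173/1250
3 3 569/625
4 4 1731/2000
s(1y) = (1/(9639/10000) − 1)/(1) = 361/9639 ≈ 3.7452%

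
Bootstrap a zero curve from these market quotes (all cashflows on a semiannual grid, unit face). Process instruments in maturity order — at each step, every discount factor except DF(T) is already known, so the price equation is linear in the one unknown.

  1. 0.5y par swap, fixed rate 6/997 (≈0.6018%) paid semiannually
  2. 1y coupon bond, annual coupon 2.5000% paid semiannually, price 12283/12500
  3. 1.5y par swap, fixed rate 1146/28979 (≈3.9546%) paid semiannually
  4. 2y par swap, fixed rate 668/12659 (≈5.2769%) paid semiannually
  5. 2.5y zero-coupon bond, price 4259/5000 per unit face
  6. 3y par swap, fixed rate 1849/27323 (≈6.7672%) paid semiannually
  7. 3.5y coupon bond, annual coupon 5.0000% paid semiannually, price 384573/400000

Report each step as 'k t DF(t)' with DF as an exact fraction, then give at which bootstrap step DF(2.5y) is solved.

1 1/2 997/1000
2 1 4791/5000
3 3/2 9427/10000
4 2 4499/5000
5 5/2 4259/5000
6 3 8151/10000
7 7/2 8047/10000
DF(2.5y) is solved at step 5

step 1 [0.5y] swap r/2=3/997: DF=(1 − 3/997·(0))/(1+3/997) = 997/1000 ≈ 0.997000
step 2 [1y] bond c/2=1/80: DF=(12283/12500 − 1/80·(0.997000))/(1+1/80) = 4791/5000 ≈ 0.958200
step 3 [1.5y] swap r/2=573/28979: DF=(1 − 573/28979·(0.997000+0.958200))/(1+573/28979) = 9427/10000 ≈ 0.942700
step 4 [2y] swap r/2=334/12659: DF=(1 − 334/12659·(0.997000+0.958200+0.942700))/(1+334/12659) = 4499/5000 ≈ 0.899800
step 5 [2.5y] zero: DF = P = 4259/5000 ≈ 0.851800
step 6 [3y] swap r/2=1849/54646: DF=(1 − 1849/54646·(0.997000+0.958200+0.942700+0.899800+0.851800))/(1+1849/54646) = 8151/10000 ≈ 0.815100
step 7 [3.5y] bond c/2=1/40: DF=(384573/400000 − 1/40·(0.997000+0.958200+0.942700+0.899800+0.851800+0.815100))/(1+1/40) = 8047/10000 ≈ 0.804700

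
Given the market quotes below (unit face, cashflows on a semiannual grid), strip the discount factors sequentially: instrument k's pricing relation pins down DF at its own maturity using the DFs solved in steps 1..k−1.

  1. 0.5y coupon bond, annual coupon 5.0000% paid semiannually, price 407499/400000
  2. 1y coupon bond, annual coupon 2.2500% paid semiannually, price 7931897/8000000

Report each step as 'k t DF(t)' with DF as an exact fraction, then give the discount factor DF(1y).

step 1 [0.5y] bond c/2=1/40: DF=(407499/400000 − 1/40·(0))/(1+1/40) = 9939/10000 ≈ 0.993900
step 2 [1y] bond c/2=9/800: DF=(7931897/8000000 − 9/800·(0.993900))/(1+9/800) = 4847/5000 ≈ 0.969400

1 1/2 9939/10000
2 1 4847/5000
DF(1y) = 4847/5000 ≈ 0.969400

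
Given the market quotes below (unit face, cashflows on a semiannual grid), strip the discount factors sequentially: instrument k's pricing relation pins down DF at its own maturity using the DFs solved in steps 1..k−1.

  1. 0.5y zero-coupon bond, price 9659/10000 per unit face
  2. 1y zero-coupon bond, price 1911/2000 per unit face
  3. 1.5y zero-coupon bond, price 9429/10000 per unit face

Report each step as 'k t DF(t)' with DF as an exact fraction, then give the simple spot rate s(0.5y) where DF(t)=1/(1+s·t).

step 1 [0.5y] zero: DF = P = 9659/10000 ≈ 0.965900
step 2 [1y] zero: DF = P = 1911/2000 ≈ 0.955500
step 3 [1.5y] zero: DF = P = 9429/10000 ≈ 0.942900

1 1/2 9659/10000
2 1 1911/2000
3 3/2 9429/10000
s(0.5y) = (1/(9659/10000) − 1)/(1/2) = 682/9659 ≈ 7.0608%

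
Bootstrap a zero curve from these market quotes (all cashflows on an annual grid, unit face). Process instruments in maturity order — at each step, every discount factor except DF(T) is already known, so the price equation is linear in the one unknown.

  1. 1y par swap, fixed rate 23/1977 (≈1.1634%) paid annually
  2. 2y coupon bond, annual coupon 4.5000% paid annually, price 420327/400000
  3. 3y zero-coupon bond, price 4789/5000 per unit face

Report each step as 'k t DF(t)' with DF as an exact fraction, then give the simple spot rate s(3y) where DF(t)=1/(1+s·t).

step 1 [1y] swap r/1=23/1977: DF=(1 − 23/1977·(0))/(1+23/1977) = 1977/2000 ≈ 0.988500
step 2 [2y] bond c/1=9/200: DF=(420327/400000 − 9/200·(0.988500))/(1+9/200) = 963/1000 ≈ 0.963000
step 3 [3y] zero: DF = P = 4789/5000 ≈ 0.957800

1 1 1977/2000
2 2 963/1000
3 3 4789/5000
s(3y) = (1/(4789/5000) − 1)/(3) = 211/14367 ≈ 1.4686%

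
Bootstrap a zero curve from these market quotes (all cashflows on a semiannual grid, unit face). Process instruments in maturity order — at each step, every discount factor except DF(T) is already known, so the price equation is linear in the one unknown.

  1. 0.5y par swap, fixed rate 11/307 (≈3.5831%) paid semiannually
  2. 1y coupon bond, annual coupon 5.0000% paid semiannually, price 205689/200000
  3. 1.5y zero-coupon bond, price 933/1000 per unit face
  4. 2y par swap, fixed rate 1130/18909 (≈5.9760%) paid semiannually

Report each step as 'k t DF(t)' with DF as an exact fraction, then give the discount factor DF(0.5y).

1 1/2 614/625
2 1 4897/5000
3 3/2 933/1000
4 2 887/1000
DF(0.5y) = 614/625 ≈ 0.982400

step 1 [0.5y] swap r/2=11/614: DF=(1 − 11/614·(0))/(1+11/614) = 614/625 ≈ 0.982400
step 2 [1y] bond c/2=1/40: DF=(205689/200000 − 1/40·(0.982400))/(1+1/40) = 4897/5000 ≈ 0.979400
step 3 [1.5y] zero: DF = P = 933/1000 ≈ 0.933000
step 4 [2y] swap r/2=565/18909: DF=(1 − 565/18909·(0.982400+0.979400+0.933000))/(1+565/18909) = 887/1000 ≈ 0.887000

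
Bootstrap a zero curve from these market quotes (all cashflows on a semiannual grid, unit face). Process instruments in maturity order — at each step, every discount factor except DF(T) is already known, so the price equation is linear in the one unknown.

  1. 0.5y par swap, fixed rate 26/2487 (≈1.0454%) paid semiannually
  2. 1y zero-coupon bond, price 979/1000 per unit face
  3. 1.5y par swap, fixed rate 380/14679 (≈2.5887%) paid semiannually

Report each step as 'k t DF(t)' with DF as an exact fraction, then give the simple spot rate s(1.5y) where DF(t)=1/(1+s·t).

1 1/2 2487/2500
2 1 979/1000
3 3/2 481/500
s(1.5y) = (1/(481/500) − 1)/(3/2) = 38/1443 ≈ 2.6334%

step 1 [0.5y] swap r/2=13/2487: DF=(1 − 13/2487·(0))/(1+13/2487) = 2487/2500 ≈ 0.994800
step 2 [1y] zero: DF = P = 979/1000 ≈ 0.979000
step 3 [1.5y] swap r/2=190/14679: DF=(1 − 190/14679·(0.994800+0.979000))/(1+190/14679) = 481/500 ≈ 0.962000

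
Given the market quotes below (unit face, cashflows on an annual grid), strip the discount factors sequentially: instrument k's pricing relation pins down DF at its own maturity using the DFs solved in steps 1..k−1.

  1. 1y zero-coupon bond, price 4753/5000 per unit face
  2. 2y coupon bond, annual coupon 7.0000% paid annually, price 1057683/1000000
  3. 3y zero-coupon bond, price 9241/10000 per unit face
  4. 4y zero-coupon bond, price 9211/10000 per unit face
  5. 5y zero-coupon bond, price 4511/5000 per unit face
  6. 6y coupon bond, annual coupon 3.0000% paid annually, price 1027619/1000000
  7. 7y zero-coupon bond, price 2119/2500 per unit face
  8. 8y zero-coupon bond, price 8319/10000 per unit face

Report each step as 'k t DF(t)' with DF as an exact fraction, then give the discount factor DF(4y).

1 1 4753/5000
2 2 9263/10000
3 3 9241/10000
4 4 9211/10000
5 5 4511/5000
6 6 863/1000
7 7 2119/2500
8 8 8319/10000
DF(4y) = 9211/10000 ≈ 0.921100

step 1 [1y] zero: DF = P = 4753/5000 ≈ 0.950600
step 2 [2y] bond c/1=7/100: DF=(1057683/1000000 − 7/100·(0.950600))/(1+7/100) = 9263/10000 ≈ 0.926300
step 3 [3y] zero: DF = P = 9241/10000 ≈ 0.924100
step 4 [4y] zero: DF = P = 9211/10000 ≈ 0.921100
step 5 [5y] zero: DF = P = 4511/5000 ≈ 0.902200
step 6 [6y] bond c/1=3/100: DF=(1027619/1000000 − 3/100·(0.950600+0.926300+0.924100+0.921100+0.902200))/(1+3/100) = 863/1000 ≈ 0.863000
step 7 [7y] zero: DF = P = 2119/2500 ≈ 0.847600
step 8 [8y] zero: DF = P = 8319/10000 ≈ 0.831900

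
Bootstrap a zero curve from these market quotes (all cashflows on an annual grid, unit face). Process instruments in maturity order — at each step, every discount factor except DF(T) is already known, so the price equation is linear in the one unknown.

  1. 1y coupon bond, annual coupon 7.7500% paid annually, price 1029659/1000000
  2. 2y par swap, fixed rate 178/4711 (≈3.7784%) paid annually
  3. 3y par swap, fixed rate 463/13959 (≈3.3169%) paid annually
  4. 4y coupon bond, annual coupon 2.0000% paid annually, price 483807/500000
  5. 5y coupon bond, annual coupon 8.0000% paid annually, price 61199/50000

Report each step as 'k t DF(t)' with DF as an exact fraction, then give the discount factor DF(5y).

1 1 2389/2500
2 2 1161/1250
3 3 4537/5000
4 4 8939/10000
5 5 8603/10000
DF(5y) = 8603/10000 ≈ 0.860300

step 1 [1y] bond c/1=31/400: DF=(1029659/1000000 − 31/400·(0))/(1+31/400) = 2389/2500 ≈ 0.955600
step 2 [2y] swap r/1=178/4711: DF=(1 − 178/4711·(0.955600))/(1+178/4711) = 1161/1250 ≈ 0.928800
step 3 [3y] swap r/1=463/13959: DF=(1 − 463/13959·(0.955600+0.928800))/(1+463/13959) = 4537/5000 ≈ 0.907400
step 4 [4y] bond c/1=1/50: DF=(483807/500000 − 1/50·(0.955600+0.928800+0.907400))/(1+1/50) = 8939/10000 ≈ 0.893900
step 5 [5y] bond c/1=2/25: DF=(61199/50000 − 2/25·(0.955600+0.928800+0.907400+0.893900))/(1+2/25) = 8603/10000 ≈ 0.860300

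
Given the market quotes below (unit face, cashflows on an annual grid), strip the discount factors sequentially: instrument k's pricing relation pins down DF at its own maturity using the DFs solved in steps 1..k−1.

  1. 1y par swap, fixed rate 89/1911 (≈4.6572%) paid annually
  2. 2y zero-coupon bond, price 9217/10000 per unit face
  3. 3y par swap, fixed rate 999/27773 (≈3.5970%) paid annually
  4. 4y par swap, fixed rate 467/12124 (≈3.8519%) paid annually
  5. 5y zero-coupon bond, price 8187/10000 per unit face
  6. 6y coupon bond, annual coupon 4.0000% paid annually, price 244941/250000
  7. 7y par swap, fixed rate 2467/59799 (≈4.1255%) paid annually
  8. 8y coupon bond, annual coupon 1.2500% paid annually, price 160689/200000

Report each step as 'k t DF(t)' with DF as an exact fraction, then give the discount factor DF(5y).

step 1 [1y] swap r/1=89/1911: DF=(1 − 89/1911·(0))/(1+89/1911) = 1911/2000 ≈ 0.955500
step 2 [2y] zero: DF = P = 9217/10000 ≈ 0.921700
step 3 [3y] swap r/1=999/27773: DF=(1 − 999/27773·(0.955500+0.921700))/(1+999/27773) = 9001/10000 ≈ 0.900100
step 4 [4y] swap r/1=467/12124: DF=(1 − 467/12124·(0.955500+0.921700+0.900100))/(1+467/12124) = 8599/10000 ≈ 0.859900
step 5 [5y] zero: DF = P = 8187/10000 ≈ 0.818700
step 6 [6y] bond c/1=1/25: DF=(244941/250000 − 1/25·(0.955500+0.921700+0.900100+0.859900+0.818700))/(1+1/25) = 7707/10000 ≈ 0.770700
step 7 [7y] swap r/1=2467/59799: DF=(1 − 2467/59799·(0.955500+0.921700+0.900100+0.859900+0.818700+0.770700))/(1+2467/59799) = 7533/10000 ≈ 0.753300
step 8 [8y] bond c/1=1/80: DF=(160689/200000 − 1/80·(0.955500+0.921700+0.900100+0.859900+0.818700+0.770700+0.753300))/(1+1/80) = 7197/10000 ≈ 0.719700

1 1 1911/2000
2 2 9217/10000
3 3 9001/10000
4 4 8599/10000
5 5 8187/10000
6 6 7707/10000
7 7 7533/10000
8 8 7197/10000
DF(5y) = 8187/10000 ≈ 0.818700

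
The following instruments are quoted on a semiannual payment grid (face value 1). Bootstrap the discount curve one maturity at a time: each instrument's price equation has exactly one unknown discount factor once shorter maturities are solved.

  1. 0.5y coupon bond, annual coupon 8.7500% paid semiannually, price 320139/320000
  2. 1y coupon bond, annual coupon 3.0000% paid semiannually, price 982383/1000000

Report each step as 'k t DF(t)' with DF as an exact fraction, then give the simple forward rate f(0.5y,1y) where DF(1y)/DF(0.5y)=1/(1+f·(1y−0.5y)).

step 1 [0.5y] bond c/2=7/160: DF=(320139/320000 − 7/160·(0))/(1+7/160) = 1917/2000 ≈ 0.958500
step 2 [1y] bond c/2=3/200: DF=(982383/1000000 − 3/200·(0.958500))/(1+3/200) = 9537/10000 ≈ 0.953700

1 1/2 1917/2000
2 1 9537/10000
f(0.5y,1y) = ((1917/2000)/(9537/10000) − 1)/(1/2) = 32/3179 ≈ 1.0066%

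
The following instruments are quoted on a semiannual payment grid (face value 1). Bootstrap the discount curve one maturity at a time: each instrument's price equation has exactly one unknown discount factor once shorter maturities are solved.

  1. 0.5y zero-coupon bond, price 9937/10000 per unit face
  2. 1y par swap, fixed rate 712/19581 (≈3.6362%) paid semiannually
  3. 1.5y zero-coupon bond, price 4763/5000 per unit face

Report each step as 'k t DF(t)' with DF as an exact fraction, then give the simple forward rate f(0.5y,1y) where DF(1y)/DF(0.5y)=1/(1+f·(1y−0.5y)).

step 1 [0.5y] zero: DF = P = 9937/10000 ≈ 0.993700
step 2 [1y] swap r/2=356/19581: DF=(1 − 356/19581·(0.993700))/(1+356/19581) = 2411/2500 ≈ 0.964400
step 3 [1.5y] zero: DF = P = 4763/5000 ≈ 0.952600

1 1/2 9937/10000
2 1 2411/2500
3 3/2 4763/5000
f(0.5y,1y) = ((9937/10000)/(2411/2500) − 1)/(1/2) = 293/4822 ≈ 6.0763%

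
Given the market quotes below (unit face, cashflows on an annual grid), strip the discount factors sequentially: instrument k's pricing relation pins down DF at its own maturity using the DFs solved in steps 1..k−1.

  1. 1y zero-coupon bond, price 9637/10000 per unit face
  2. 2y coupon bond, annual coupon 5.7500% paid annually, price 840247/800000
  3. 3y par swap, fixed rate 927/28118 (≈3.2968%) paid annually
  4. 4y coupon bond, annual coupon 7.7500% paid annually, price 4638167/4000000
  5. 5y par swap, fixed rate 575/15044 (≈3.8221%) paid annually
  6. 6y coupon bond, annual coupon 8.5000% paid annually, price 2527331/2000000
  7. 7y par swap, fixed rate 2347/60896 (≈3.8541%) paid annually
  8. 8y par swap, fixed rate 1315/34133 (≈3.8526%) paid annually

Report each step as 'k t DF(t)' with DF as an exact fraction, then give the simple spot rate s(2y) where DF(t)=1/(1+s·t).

1 1 9637/10000
2 2 588/625
3 3 9073/10000
4 4 8739/10000
5 5 331/400
6 6 8111/10000
7 7 7653/10000
8 8 737/1000
s(2y) = (1/(588/625) − 1)/(2) = 37/1176 ≈ 3.1463%

step 1 [1y] zero: DF = P = 9637/10000 ≈ 0.963700
step 2 [2y] bond c/1=23/400: DF=(840247/800000 − 23/400·(0.963700))/(1+23/400) = 588/625 ≈ 0.940800
step 3 [3y] swap r/1=927/28118: DF=(1 − 927/28118·(0.963700+0.940800))/(1+927/28118) = 9073/10000 ≈ 0.907300
step 4 [4y] bond c/1=31/400: DF=(4638167/4000000 − 31/400·(0.963700+0.940800+0.907300))/(1+31/400) = 8739/10000 ≈ 0.873900
step 5 [5y] swap r/1=575/15044: DF=(1 − 575/15044·(0.963700+0.940800+0.907300+0.873900))/(1+575/15044) = 331/400 ≈ 0.827500
step 6 [6y] bond c/1=17/200: DF=(2527331/2000000 − 17/200·(0.963700+0.940800+0.907300+0.873900+0.827500))/(1+17/200) = 8111/10000 ≈ 0.811100
step 7 [7y] swap r/1=2347/60896: DF=(1 − 2347/60896·(0.963700+0.940800+0.907300+0.873900+0.827500+0.811100))/(1+2347/60896) = 7653/10000 ≈ 0.765300
step 8 [8y] swap r/1=1315/34133: DF=(1 − 1315/34133·(0.963700+0.940800+0.907300+0.873900+0.827500+0.811100+0.765300))/(1+1315/34133) = 737/1000 ≈ 0.737000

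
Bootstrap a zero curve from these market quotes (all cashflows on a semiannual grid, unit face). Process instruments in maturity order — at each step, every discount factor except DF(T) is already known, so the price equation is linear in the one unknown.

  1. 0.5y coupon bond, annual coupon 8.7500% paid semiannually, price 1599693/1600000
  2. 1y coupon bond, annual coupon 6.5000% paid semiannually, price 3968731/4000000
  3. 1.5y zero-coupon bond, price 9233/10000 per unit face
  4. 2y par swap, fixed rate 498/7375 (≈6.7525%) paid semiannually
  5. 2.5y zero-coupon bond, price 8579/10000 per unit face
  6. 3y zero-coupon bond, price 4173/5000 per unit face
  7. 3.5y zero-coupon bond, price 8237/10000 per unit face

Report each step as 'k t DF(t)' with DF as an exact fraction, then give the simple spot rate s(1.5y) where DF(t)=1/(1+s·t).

step 1 [0.5y] bond c/2=7/160: DF=(1599693/1600000 − 7/160·(0))/(1+7/160) = 9579/10000 ≈ 0.957900
step 2 [1y] bond c/2=13/400: DF=(3968731/4000000 − 13/400·(0.957900))/(1+13/400) = 2327/2500 ≈ 0.930800
step 3 [1.5y] zero: DF = P = 9233/10000 ≈ 0.923300
step 4 [2y] swap r/2=249/7375: DF=(1 − 249/7375·(0.957900+0.930800+0.923300))/(1+249/7375) = 1751/2000 ≈ 0.875500
step 5 [2.5y] zero: DF = P = 8579/10000 ≈ 0.857900
step 6 [3y] zero: DF = P = 4173/5000 ≈ 0.834600
step 7 [3.5y] zero: DF = P = 8237/10000 ≈ 0.823700

1 1/2 9579/10000
2 1 2327/2500
3 3/2 9233/10000
4 2 1751/2000
5 5/2 8579/10000
6 3 4173/5000
7 7/2 8237/10000
s(1.5y) = (1/(9233/10000) − 1)/(3/2) = 1534/27699 ≈ 5.5381%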